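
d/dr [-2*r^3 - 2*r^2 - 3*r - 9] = -6*r^2 - 4*r - 3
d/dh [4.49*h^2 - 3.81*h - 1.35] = 8.98*h - 3.81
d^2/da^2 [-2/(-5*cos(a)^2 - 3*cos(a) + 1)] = 2*(-100*sin(a)^4 + 79*sin(a)^2 + 213*cos(a)/4 - 45*cos(3*a)/4 + 49)/(-5*sin(a)^2 + 3*cos(a) + 4)^3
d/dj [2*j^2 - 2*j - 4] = 4*j - 2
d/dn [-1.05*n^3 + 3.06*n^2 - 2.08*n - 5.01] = -3.15*n^2 + 6.12*n - 2.08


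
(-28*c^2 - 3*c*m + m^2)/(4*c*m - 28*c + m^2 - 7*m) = (-7*c + m)/(m - 7)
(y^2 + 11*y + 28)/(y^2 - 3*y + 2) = (y^2 + 11*y + 28)/(y^2 - 3*y + 2)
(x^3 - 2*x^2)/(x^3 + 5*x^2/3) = 3*(x - 2)/(3*x + 5)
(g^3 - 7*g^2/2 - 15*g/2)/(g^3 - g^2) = (2*g^2 - 7*g - 15)/(2*g*(g - 1))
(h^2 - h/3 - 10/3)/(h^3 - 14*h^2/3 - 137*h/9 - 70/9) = 3*(h - 2)/(3*h^2 - 19*h - 14)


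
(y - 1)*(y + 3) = y^2 + 2*y - 3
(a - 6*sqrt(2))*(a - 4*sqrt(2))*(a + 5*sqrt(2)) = a^3 - 5*sqrt(2)*a^2 - 52*a + 240*sqrt(2)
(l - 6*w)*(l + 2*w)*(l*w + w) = l^3*w - 4*l^2*w^2 + l^2*w - 12*l*w^3 - 4*l*w^2 - 12*w^3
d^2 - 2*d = d*(d - 2)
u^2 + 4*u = u*(u + 4)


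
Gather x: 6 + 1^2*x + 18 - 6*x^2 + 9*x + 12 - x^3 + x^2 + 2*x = -x^3 - 5*x^2 + 12*x + 36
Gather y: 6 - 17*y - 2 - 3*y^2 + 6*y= -3*y^2 - 11*y + 4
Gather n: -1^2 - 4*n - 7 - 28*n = -32*n - 8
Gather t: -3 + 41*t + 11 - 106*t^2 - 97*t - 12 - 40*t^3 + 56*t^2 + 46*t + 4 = -40*t^3 - 50*t^2 - 10*t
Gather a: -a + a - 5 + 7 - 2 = 0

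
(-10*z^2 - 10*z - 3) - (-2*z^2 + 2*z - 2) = -8*z^2 - 12*z - 1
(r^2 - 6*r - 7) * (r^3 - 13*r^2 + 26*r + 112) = r^5 - 19*r^4 + 97*r^3 + 47*r^2 - 854*r - 784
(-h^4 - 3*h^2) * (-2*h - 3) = 2*h^5 + 3*h^4 + 6*h^3 + 9*h^2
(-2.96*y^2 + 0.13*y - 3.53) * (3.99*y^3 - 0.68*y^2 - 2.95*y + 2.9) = -11.8104*y^5 + 2.5315*y^4 - 5.4411*y^3 - 6.5671*y^2 + 10.7905*y - 10.237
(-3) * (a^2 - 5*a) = -3*a^2 + 15*a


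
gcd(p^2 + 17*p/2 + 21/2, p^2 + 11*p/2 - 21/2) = p + 7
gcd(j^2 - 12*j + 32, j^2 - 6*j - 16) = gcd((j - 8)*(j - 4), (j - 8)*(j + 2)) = j - 8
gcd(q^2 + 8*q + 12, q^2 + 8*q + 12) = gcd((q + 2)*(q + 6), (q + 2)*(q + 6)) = q^2 + 8*q + 12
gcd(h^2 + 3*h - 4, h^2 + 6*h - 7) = h - 1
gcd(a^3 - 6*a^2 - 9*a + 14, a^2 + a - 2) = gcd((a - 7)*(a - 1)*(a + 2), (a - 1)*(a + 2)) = a^2 + a - 2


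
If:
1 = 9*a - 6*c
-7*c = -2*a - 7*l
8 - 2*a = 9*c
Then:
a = 19/31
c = 70/93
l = 376/651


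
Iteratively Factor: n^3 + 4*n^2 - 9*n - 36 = (n - 3)*(n^2 + 7*n + 12) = (n - 3)*(n + 3)*(n + 4)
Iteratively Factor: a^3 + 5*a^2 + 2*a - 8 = (a + 4)*(a^2 + a - 2) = (a + 2)*(a + 4)*(a - 1)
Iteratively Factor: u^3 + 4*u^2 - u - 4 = (u + 4)*(u^2 - 1) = (u + 1)*(u + 4)*(u - 1)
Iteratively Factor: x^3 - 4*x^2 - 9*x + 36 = (x - 4)*(x^2 - 9) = (x - 4)*(x + 3)*(x - 3)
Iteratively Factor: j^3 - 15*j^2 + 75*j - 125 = (j - 5)*(j^2 - 10*j + 25) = (j - 5)^2*(j - 5)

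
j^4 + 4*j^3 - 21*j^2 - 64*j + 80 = (j - 4)*(j - 1)*(j + 4)*(j + 5)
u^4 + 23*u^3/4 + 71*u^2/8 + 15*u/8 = u*(u + 1/4)*(u + 5/2)*(u + 3)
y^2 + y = y*(y + 1)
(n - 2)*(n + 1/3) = n^2 - 5*n/3 - 2/3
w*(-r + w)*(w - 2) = -r*w^2 + 2*r*w + w^3 - 2*w^2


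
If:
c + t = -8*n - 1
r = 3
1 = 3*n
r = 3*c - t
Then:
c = -1/6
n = 1/3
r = 3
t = -7/2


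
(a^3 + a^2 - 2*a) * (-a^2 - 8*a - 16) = -a^5 - 9*a^4 - 22*a^3 + 32*a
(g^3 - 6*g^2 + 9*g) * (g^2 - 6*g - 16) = g^5 - 12*g^4 + 29*g^3 + 42*g^2 - 144*g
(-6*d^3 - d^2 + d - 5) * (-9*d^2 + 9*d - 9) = 54*d^5 - 45*d^4 + 36*d^3 + 63*d^2 - 54*d + 45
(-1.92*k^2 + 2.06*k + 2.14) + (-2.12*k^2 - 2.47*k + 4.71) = -4.04*k^2 - 0.41*k + 6.85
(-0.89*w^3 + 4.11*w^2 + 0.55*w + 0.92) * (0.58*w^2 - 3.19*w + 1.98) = -0.5162*w^5 + 5.2229*w^4 - 14.5541*w^3 + 6.9169*w^2 - 1.8458*w + 1.8216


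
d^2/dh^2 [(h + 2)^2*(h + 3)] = 6*h + 14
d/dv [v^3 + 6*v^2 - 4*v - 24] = 3*v^2 + 12*v - 4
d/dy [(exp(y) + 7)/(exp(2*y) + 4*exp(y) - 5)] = (-2*(exp(y) + 2)*(exp(y) + 7) + exp(2*y) + 4*exp(y) - 5)*exp(y)/(exp(2*y) + 4*exp(y) - 5)^2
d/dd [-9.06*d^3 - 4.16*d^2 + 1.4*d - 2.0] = -27.18*d^2 - 8.32*d + 1.4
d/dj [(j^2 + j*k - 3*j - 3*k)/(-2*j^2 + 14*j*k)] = (8*j^2*k - 3*j^2 - 6*j*k + 21*k^2)/(2*j^2*(j^2 - 14*j*k + 49*k^2))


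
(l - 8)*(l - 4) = l^2 - 12*l + 32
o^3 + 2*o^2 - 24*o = o*(o - 4)*(o + 6)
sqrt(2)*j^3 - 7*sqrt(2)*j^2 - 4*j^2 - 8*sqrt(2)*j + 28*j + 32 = (j - 8)*(j - 2*sqrt(2))*(sqrt(2)*j + sqrt(2))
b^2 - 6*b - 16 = (b - 8)*(b + 2)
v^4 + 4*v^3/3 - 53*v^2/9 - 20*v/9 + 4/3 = (v - 2)*(v - 1/3)*(v + 2/3)*(v + 3)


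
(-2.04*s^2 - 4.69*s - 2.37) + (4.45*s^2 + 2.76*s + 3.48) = 2.41*s^2 - 1.93*s + 1.11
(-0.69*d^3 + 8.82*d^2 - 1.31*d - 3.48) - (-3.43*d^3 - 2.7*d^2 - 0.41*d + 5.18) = 2.74*d^3 + 11.52*d^2 - 0.9*d - 8.66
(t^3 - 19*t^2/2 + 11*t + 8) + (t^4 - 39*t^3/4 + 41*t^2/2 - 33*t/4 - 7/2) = t^4 - 35*t^3/4 + 11*t^2 + 11*t/4 + 9/2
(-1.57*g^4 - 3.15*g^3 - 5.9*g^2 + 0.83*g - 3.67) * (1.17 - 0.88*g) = 1.3816*g^5 + 0.9351*g^4 + 1.5065*g^3 - 7.6334*g^2 + 4.2007*g - 4.2939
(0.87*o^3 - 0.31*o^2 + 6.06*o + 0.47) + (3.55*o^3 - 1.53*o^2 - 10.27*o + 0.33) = 4.42*o^3 - 1.84*o^2 - 4.21*o + 0.8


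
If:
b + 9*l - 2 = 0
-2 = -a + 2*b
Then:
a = 6 - 18*l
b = 2 - 9*l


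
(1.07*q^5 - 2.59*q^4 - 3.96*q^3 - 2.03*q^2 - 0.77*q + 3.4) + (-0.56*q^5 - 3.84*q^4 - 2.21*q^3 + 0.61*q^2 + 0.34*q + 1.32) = 0.51*q^5 - 6.43*q^4 - 6.17*q^3 - 1.42*q^2 - 0.43*q + 4.72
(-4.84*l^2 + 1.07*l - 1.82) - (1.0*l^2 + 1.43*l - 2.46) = -5.84*l^2 - 0.36*l + 0.64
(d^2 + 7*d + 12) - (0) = d^2 + 7*d + 12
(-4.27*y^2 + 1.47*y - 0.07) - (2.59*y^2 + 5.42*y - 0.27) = -6.86*y^2 - 3.95*y + 0.2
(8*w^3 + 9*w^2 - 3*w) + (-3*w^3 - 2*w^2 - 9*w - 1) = 5*w^3 + 7*w^2 - 12*w - 1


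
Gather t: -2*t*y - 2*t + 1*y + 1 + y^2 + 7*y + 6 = t*(-2*y - 2) + y^2 + 8*y + 7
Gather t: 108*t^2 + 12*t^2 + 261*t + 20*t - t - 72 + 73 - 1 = 120*t^2 + 280*t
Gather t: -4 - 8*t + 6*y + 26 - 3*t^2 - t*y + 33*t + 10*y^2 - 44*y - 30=-3*t^2 + t*(25 - y) + 10*y^2 - 38*y - 8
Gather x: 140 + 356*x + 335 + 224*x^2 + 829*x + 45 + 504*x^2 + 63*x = 728*x^2 + 1248*x + 520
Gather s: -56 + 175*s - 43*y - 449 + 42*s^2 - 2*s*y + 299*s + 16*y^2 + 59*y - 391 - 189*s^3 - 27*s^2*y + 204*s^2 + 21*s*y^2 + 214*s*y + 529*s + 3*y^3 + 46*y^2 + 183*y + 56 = -189*s^3 + s^2*(246 - 27*y) + s*(21*y^2 + 212*y + 1003) + 3*y^3 + 62*y^2 + 199*y - 840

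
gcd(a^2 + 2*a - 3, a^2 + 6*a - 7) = a - 1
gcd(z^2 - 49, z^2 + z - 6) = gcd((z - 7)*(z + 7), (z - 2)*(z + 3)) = 1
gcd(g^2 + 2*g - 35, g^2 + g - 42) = g + 7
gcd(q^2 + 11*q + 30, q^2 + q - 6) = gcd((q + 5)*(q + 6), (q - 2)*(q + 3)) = 1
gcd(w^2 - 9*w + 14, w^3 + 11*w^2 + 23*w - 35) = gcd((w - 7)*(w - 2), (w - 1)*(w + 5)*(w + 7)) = 1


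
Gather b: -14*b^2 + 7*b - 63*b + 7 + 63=-14*b^2 - 56*b + 70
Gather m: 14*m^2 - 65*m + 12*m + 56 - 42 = 14*m^2 - 53*m + 14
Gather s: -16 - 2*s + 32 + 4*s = 2*s + 16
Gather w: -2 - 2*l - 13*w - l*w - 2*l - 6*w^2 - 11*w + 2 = -4*l - 6*w^2 + w*(-l - 24)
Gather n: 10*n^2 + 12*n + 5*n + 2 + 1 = 10*n^2 + 17*n + 3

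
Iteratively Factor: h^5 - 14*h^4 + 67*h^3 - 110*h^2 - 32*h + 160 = (h - 2)*(h^4 - 12*h^3 + 43*h^2 - 24*h - 80) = (h - 5)*(h - 2)*(h^3 - 7*h^2 + 8*h + 16) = (h - 5)*(h - 2)*(h + 1)*(h^2 - 8*h + 16) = (h - 5)*(h - 4)*(h - 2)*(h + 1)*(h - 4)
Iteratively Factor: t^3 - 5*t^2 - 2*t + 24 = (t - 4)*(t^2 - t - 6) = (t - 4)*(t - 3)*(t + 2)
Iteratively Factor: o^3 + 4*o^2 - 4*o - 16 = (o - 2)*(o^2 + 6*o + 8) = (o - 2)*(o + 2)*(o + 4)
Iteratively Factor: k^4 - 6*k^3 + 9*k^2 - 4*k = (k - 4)*(k^3 - 2*k^2 + k) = k*(k - 4)*(k^2 - 2*k + 1) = k*(k - 4)*(k - 1)*(k - 1)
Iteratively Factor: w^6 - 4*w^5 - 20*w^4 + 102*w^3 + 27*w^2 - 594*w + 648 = (w - 3)*(w^5 - w^4 - 23*w^3 + 33*w^2 + 126*w - 216) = (w - 3)*(w + 3)*(w^4 - 4*w^3 - 11*w^2 + 66*w - 72) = (w - 3)^2*(w + 3)*(w^3 - w^2 - 14*w + 24) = (w - 3)^3*(w + 3)*(w^2 + 2*w - 8) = (w - 3)^3*(w + 3)*(w + 4)*(w - 2)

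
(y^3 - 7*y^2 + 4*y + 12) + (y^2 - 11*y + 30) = y^3 - 6*y^2 - 7*y + 42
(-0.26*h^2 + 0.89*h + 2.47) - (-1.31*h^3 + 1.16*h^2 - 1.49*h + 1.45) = 1.31*h^3 - 1.42*h^2 + 2.38*h + 1.02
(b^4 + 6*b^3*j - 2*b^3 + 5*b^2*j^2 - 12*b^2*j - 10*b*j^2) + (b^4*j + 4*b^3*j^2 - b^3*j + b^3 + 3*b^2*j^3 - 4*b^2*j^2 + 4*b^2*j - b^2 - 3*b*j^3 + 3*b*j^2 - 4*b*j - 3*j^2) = b^4*j + b^4 + 4*b^3*j^2 + 5*b^3*j - b^3 + 3*b^2*j^3 + b^2*j^2 - 8*b^2*j - b^2 - 3*b*j^3 - 7*b*j^2 - 4*b*j - 3*j^2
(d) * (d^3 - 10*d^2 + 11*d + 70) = d^4 - 10*d^3 + 11*d^2 + 70*d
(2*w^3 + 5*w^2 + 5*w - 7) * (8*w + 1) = 16*w^4 + 42*w^3 + 45*w^2 - 51*w - 7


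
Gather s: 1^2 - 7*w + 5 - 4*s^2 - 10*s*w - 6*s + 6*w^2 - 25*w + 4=-4*s^2 + s*(-10*w - 6) + 6*w^2 - 32*w + 10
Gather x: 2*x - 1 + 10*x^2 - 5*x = 10*x^2 - 3*x - 1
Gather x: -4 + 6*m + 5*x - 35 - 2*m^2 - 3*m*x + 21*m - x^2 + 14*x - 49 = -2*m^2 + 27*m - x^2 + x*(19 - 3*m) - 88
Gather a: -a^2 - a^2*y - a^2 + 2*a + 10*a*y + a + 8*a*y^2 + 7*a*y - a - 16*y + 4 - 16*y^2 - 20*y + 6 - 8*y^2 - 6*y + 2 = a^2*(-y - 2) + a*(8*y^2 + 17*y + 2) - 24*y^2 - 42*y + 12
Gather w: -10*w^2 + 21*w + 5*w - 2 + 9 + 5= -10*w^2 + 26*w + 12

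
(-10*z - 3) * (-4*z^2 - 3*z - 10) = 40*z^3 + 42*z^2 + 109*z + 30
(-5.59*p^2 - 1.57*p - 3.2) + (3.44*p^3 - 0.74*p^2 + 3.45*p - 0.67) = 3.44*p^3 - 6.33*p^2 + 1.88*p - 3.87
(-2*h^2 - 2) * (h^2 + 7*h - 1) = -2*h^4 - 14*h^3 - 14*h + 2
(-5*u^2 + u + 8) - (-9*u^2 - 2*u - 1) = 4*u^2 + 3*u + 9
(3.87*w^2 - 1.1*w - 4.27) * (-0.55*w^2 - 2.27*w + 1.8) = -2.1285*w^4 - 8.1799*w^3 + 11.8115*w^2 + 7.7129*w - 7.686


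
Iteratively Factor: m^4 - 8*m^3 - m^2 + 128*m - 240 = (m - 5)*(m^3 - 3*m^2 - 16*m + 48) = (m - 5)*(m - 4)*(m^2 + m - 12) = (m - 5)*(m - 4)*(m + 4)*(m - 3)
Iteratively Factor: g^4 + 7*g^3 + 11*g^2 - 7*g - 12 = (g + 3)*(g^3 + 4*g^2 - g - 4) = (g + 3)*(g + 4)*(g^2 - 1) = (g - 1)*(g + 3)*(g + 4)*(g + 1)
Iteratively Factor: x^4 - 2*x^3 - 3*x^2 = (x + 1)*(x^3 - 3*x^2) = x*(x + 1)*(x^2 - 3*x) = x*(x - 3)*(x + 1)*(x)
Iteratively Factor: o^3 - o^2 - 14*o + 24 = (o + 4)*(o^2 - 5*o + 6) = (o - 2)*(o + 4)*(o - 3)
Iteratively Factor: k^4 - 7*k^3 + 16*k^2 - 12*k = (k - 2)*(k^3 - 5*k^2 + 6*k) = k*(k - 2)*(k^2 - 5*k + 6) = k*(k - 3)*(k - 2)*(k - 2)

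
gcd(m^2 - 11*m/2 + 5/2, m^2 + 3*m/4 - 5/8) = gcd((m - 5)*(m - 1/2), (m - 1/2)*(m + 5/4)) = m - 1/2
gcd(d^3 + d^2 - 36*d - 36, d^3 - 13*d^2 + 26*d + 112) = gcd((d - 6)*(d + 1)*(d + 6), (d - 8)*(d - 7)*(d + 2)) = 1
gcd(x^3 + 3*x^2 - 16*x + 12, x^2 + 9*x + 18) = x + 6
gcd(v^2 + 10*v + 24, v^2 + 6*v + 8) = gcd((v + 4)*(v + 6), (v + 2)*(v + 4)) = v + 4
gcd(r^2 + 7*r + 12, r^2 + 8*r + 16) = r + 4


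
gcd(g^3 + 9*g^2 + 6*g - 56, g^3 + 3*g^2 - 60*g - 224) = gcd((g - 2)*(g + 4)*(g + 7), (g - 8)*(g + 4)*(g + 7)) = g^2 + 11*g + 28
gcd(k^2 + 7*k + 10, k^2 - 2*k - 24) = 1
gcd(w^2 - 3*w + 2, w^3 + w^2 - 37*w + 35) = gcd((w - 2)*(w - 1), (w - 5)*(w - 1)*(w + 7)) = w - 1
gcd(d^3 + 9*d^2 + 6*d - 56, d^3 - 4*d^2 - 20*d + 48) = d^2 + 2*d - 8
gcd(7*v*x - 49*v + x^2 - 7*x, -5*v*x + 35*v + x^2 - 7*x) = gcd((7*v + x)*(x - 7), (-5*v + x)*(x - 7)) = x - 7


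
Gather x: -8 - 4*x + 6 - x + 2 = -5*x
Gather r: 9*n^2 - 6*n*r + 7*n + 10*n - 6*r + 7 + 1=9*n^2 + 17*n + r*(-6*n - 6) + 8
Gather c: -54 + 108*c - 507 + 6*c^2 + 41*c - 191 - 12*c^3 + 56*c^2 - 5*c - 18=-12*c^3 + 62*c^2 + 144*c - 770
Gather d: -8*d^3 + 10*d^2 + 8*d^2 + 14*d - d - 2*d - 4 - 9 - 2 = -8*d^3 + 18*d^2 + 11*d - 15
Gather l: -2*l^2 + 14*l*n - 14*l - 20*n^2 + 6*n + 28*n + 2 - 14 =-2*l^2 + l*(14*n - 14) - 20*n^2 + 34*n - 12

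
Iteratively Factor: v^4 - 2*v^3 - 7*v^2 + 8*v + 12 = (v - 2)*(v^3 - 7*v - 6) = (v - 3)*(v - 2)*(v^2 + 3*v + 2) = (v - 3)*(v - 2)*(v + 1)*(v + 2)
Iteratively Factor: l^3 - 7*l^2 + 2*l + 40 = (l + 2)*(l^2 - 9*l + 20) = (l - 4)*(l + 2)*(l - 5)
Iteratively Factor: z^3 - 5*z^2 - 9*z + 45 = (z - 3)*(z^2 - 2*z - 15) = (z - 5)*(z - 3)*(z + 3)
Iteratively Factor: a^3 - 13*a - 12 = (a - 4)*(a^2 + 4*a + 3) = (a - 4)*(a + 1)*(a + 3)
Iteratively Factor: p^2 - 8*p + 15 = (p - 3)*(p - 5)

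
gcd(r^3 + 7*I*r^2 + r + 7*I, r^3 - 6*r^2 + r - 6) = r^2 + 1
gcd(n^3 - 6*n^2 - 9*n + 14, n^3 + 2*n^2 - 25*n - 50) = n + 2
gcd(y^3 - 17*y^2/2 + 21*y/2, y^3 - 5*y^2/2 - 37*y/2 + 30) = y - 3/2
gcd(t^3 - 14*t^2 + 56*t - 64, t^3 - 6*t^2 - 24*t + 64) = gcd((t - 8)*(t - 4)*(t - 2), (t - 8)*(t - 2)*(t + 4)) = t^2 - 10*t + 16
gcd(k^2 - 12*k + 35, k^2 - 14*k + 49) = k - 7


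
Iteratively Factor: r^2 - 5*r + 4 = (r - 1)*(r - 4)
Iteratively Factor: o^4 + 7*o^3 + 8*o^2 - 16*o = (o + 4)*(o^3 + 3*o^2 - 4*o) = (o - 1)*(o + 4)*(o^2 + 4*o) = (o - 1)*(o + 4)^2*(o)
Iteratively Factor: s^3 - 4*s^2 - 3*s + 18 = (s - 3)*(s^2 - s - 6) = (s - 3)^2*(s + 2)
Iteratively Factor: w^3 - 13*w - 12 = (w + 1)*(w^2 - w - 12) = (w + 1)*(w + 3)*(w - 4)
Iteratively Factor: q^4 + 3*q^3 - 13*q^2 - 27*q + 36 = (q - 1)*(q^3 + 4*q^2 - 9*q - 36) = (q - 1)*(q + 4)*(q^2 - 9) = (q - 3)*(q - 1)*(q + 4)*(q + 3)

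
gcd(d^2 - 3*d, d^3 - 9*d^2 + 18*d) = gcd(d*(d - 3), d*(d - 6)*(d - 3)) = d^2 - 3*d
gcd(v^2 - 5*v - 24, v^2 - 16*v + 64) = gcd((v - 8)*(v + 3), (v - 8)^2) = v - 8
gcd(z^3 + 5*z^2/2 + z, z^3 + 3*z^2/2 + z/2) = z^2 + z/2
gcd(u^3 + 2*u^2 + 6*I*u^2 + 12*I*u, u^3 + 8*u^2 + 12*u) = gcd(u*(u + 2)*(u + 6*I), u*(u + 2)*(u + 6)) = u^2 + 2*u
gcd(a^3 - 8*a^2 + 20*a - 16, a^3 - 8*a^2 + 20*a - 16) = a^3 - 8*a^2 + 20*a - 16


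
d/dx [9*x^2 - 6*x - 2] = 18*x - 6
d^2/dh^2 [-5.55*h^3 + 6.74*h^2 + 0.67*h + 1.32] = 13.48 - 33.3*h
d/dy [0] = 0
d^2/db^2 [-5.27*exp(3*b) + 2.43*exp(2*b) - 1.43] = (9.72 - 47.43*exp(b))*exp(2*b)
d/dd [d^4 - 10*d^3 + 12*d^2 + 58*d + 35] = 4*d^3 - 30*d^2 + 24*d + 58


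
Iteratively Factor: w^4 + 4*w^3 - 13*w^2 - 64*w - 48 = (w - 4)*(w^3 + 8*w^2 + 19*w + 12) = (w - 4)*(w + 4)*(w^2 + 4*w + 3) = (w - 4)*(w + 1)*(w + 4)*(w + 3)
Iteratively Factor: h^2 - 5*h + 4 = (h - 4)*(h - 1)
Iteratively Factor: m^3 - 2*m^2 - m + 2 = (m + 1)*(m^2 - 3*m + 2) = (m - 1)*(m + 1)*(m - 2)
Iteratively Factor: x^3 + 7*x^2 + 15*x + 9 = (x + 3)*(x^2 + 4*x + 3) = (x + 3)^2*(x + 1)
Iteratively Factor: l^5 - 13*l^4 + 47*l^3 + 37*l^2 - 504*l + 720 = (l - 4)*(l^4 - 9*l^3 + 11*l^2 + 81*l - 180) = (l - 4)^2*(l^3 - 5*l^2 - 9*l + 45) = (l - 4)^2*(l - 3)*(l^2 - 2*l - 15) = (l - 5)*(l - 4)^2*(l - 3)*(l + 3)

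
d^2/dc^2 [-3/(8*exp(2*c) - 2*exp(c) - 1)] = 6*(4*(8*exp(c) - 1)^2*exp(c) + (16*exp(c) - 1)*(-8*exp(2*c) + 2*exp(c) + 1))*exp(c)/(-8*exp(2*c) + 2*exp(c) + 1)^3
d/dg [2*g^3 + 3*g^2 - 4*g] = 6*g^2 + 6*g - 4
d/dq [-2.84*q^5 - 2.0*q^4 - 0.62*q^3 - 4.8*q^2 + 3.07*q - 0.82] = -14.2*q^4 - 8.0*q^3 - 1.86*q^2 - 9.6*q + 3.07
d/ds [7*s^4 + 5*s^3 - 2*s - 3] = 28*s^3 + 15*s^2 - 2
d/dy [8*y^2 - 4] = 16*y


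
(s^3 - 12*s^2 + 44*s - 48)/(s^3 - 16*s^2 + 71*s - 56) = (s^3 - 12*s^2 + 44*s - 48)/(s^3 - 16*s^2 + 71*s - 56)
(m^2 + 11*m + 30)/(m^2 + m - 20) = (m + 6)/(m - 4)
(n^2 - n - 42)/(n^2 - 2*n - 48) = (n - 7)/(n - 8)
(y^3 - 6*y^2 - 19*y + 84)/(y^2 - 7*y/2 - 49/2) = 2*(y^2 + y - 12)/(2*y + 7)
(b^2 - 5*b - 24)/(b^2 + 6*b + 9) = (b - 8)/(b + 3)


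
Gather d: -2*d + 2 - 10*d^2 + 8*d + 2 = -10*d^2 + 6*d + 4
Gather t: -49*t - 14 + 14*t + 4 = -35*t - 10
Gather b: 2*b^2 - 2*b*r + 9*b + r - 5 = 2*b^2 + b*(9 - 2*r) + r - 5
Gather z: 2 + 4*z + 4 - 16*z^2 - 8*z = -16*z^2 - 4*z + 6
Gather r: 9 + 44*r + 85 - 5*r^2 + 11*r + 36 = -5*r^2 + 55*r + 130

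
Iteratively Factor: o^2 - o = (o)*(o - 1)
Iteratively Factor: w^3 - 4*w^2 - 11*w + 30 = (w - 5)*(w^2 + w - 6) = (w - 5)*(w + 3)*(w - 2)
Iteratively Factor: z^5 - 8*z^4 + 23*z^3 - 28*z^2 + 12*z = (z - 1)*(z^4 - 7*z^3 + 16*z^2 - 12*z) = (z - 3)*(z - 1)*(z^3 - 4*z^2 + 4*z) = (z - 3)*(z - 2)*(z - 1)*(z^2 - 2*z) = (z - 3)*(z - 2)^2*(z - 1)*(z)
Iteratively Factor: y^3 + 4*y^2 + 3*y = (y + 3)*(y^2 + y) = (y + 1)*(y + 3)*(y)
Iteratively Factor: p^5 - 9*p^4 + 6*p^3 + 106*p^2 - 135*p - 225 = (p + 3)*(p^4 - 12*p^3 + 42*p^2 - 20*p - 75) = (p - 5)*(p + 3)*(p^3 - 7*p^2 + 7*p + 15) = (p - 5)^2*(p + 3)*(p^2 - 2*p - 3) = (p - 5)^2*(p - 3)*(p + 3)*(p + 1)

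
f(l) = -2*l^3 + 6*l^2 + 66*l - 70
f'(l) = -6*l^2 + 12*l + 66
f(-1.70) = -155.03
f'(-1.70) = 28.26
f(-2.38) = -166.13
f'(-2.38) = 3.45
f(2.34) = 91.67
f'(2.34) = 61.23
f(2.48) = 100.08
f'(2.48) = 58.86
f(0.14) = -60.65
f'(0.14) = 67.56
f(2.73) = 114.20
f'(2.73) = 54.04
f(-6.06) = 195.47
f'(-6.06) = -227.06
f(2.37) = 93.50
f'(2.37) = 60.74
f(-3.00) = -160.00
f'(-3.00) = -24.00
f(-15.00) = 7040.00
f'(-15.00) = -1464.00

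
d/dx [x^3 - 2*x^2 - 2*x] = 3*x^2 - 4*x - 2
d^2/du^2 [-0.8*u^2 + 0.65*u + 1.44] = -1.60000000000000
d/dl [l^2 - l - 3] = 2*l - 1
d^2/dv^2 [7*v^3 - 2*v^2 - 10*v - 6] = 42*v - 4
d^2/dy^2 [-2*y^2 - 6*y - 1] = -4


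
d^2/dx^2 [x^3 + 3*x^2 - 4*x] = 6*x + 6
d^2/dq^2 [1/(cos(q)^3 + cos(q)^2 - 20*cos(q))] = ((-77*cos(q) + 8*cos(2*q) + 9*cos(3*q))*(cos(q)^2 + cos(q) - 20)*cos(q)/4 + 2*(3*cos(q)^2 + 2*cos(q) - 20)^2*sin(q)^2)/((cos(q)^2 + cos(q) - 20)^3*cos(q)^3)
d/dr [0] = 0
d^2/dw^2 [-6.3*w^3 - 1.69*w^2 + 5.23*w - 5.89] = -37.8*w - 3.38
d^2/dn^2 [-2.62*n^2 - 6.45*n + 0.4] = -5.24000000000000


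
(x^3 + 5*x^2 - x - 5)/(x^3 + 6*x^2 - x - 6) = (x + 5)/(x + 6)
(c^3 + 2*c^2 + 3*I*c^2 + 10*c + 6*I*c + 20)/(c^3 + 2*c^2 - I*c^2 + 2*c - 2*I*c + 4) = (c + 5*I)/(c + I)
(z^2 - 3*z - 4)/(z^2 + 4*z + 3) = (z - 4)/(z + 3)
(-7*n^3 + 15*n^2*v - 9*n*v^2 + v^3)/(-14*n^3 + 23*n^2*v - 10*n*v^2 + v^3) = (-n + v)/(-2*n + v)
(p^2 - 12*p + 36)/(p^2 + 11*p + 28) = (p^2 - 12*p + 36)/(p^2 + 11*p + 28)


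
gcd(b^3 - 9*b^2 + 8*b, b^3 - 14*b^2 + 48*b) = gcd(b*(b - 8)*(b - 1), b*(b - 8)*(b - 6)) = b^2 - 8*b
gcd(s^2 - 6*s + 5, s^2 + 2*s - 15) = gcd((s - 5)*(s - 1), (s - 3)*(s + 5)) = 1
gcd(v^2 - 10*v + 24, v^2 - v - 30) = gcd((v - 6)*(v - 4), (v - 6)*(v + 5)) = v - 6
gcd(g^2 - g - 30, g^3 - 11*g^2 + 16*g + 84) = g - 6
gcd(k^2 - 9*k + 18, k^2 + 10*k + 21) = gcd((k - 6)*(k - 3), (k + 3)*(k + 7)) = 1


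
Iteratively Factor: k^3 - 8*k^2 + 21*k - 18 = (k - 3)*(k^2 - 5*k + 6) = (k - 3)^2*(k - 2)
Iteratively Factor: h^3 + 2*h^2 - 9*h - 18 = (h + 3)*(h^2 - h - 6) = (h - 3)*(h + 3)*(h + 2)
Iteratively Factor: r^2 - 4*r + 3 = (r - 3)*(r - 1)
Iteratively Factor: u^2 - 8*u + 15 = (u - 3)*(u - 5)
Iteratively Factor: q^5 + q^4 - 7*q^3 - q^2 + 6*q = (q - 1)*(q^4 + 2*q^3 - 5*q^2 - 6*q) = (q - 1)*(q + 3)*(q^3 - q^2 - 2*q) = (q - 2)*(q - 1)*(q + 3)*(q^2 + q) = q*(q - 2)*(q - 1)*(q + 3)*(q + 1)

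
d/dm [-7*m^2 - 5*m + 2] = -14*m - 5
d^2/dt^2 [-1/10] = 0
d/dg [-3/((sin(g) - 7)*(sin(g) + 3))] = 6*(sin(g) - 2)*cos(g)/((sin(g) - 7)^2*(sin(g) + 3)^2)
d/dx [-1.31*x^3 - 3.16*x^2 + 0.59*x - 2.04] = -3.93*x^2 - 6.32*x + 0.59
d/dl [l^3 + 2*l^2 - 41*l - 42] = 3*l^2 + 4*l - 41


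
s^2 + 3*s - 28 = (s - 4)*(s + 7)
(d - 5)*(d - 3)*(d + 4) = d^3 - 4*d^2 - 17*d + 60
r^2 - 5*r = r*(r - 5)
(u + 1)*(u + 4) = u^2 + 5*u + 4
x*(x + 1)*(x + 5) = x^3 + 6*x^2 + 5*x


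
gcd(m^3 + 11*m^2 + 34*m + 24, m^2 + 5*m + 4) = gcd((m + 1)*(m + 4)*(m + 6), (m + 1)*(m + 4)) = m^2 + 5*m + 4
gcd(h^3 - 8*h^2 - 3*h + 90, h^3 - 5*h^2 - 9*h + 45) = h^2 - 2*h - 15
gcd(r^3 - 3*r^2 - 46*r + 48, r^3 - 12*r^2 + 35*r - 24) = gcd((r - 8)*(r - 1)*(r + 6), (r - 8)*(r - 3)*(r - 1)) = r^2 - 9*r + 8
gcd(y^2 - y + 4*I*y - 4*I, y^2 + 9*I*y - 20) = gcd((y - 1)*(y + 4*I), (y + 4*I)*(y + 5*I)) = y + 4*I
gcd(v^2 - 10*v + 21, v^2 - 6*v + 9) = v - 3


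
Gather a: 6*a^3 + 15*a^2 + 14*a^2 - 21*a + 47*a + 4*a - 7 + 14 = 6*a^3 + 29*a^2 + 30*a + 7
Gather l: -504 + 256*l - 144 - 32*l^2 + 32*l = -32*l^2 + 288*l - 648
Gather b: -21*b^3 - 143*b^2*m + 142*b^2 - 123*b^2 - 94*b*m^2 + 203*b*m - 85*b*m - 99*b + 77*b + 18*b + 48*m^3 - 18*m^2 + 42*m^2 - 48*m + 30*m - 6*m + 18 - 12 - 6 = -21*b^3 + b^2*(19 - 143*m) + b*(-94*m^2 + 118*m - 4) + 48*m^3 + 24*m^2 - 24*m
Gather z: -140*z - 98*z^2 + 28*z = -98*z^2 - 112*z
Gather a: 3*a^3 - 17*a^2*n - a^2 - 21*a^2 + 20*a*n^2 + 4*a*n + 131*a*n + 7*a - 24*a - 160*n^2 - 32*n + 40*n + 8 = 3*a^3 + a^2*(-17*n - 22) + a*(20*n^2 + 135*n - 17) - 160*n^2 + 8*n + 8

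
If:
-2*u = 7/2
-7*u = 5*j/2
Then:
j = 49/10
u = -7/4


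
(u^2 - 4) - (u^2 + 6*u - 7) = 3 - 6*u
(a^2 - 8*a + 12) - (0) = a^2 - 8*a + 12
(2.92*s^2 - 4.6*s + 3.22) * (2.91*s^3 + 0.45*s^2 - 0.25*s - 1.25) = 8.4972*s^5 - 12.072*s^4 + 6.5702*s^3 - 1.051*s^2 + 4.945*s - 4.025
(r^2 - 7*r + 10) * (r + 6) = r^3 - r^2 - 32*r + 60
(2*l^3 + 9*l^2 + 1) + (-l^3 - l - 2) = l^3 + 9*l^2 - l - 1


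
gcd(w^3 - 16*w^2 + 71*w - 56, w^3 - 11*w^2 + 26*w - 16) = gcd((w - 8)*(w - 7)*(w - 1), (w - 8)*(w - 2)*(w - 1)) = w^2 - 9*w + 8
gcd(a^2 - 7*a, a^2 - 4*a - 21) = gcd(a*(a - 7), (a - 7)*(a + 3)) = a - 7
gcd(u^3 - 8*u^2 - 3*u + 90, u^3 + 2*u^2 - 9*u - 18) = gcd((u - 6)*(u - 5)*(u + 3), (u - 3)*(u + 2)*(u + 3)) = u + 3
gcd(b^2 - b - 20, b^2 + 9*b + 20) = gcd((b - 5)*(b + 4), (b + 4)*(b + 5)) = b + 4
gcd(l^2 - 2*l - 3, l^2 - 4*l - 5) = l + 1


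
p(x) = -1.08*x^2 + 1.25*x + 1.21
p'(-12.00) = 27.17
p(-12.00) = -169.31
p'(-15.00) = 33.65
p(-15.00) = -260.54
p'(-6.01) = 14.23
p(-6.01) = -45.31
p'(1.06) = -1.04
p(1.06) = 1.32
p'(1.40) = -1.77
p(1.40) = 0.84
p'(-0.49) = 2.31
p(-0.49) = 0.34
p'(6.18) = -12.10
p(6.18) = -32.31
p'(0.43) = 0.32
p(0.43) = 1.55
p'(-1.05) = 3.52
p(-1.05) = -1.29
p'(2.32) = -3.76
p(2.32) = -1.70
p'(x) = 1.25 - 2.16*x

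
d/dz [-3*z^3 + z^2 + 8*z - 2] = -9*z^2 + 2*z + 8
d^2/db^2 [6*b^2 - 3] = 12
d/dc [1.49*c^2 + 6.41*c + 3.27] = 2.98*c + 6.41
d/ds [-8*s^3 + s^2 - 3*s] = -24*s^2 + 2*s - 3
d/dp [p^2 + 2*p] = 2*p + 2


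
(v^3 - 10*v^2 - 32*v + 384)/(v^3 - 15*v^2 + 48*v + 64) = (v + 6)/(v + 1)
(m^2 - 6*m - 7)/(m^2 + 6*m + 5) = (m - 7)/(m + 5)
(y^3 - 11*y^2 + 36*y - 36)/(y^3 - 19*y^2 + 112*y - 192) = (y^2 - 8*y + 12)/(y^2 - 16*y + 64)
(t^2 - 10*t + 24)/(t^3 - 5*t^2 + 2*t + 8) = (t - 6)/(t^2 - t - 2)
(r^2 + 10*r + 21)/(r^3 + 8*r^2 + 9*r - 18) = (r + 7)/(r^2 + 5*r - 6)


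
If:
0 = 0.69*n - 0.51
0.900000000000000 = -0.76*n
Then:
No Solution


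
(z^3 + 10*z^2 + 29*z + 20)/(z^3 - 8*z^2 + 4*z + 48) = (z^3 + 10*z^2 + 29*z + 20)/(z^3 - 8*z^2 + 4*z + 48)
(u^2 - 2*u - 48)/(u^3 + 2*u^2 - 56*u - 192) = 1/(u + 4)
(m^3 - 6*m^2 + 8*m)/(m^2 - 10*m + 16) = m*(m - 4)/(m - 8)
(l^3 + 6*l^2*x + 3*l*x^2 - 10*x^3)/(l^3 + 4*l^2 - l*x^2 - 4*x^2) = (l^2 + 7*l*x + 10*x^2)/(l^2 + l*x + 4*l + 4*x)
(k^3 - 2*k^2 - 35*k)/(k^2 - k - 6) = k*(-k^2 + 2*k + 35)/(-k^2 + k + 6)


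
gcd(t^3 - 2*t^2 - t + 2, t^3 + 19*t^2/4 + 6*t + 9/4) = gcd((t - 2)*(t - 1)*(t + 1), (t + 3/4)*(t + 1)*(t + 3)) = t + 1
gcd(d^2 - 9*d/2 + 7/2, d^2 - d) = d - 1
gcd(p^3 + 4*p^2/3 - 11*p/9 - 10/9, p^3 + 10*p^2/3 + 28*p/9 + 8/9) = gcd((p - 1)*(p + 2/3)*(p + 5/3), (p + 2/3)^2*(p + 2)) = p + 2/3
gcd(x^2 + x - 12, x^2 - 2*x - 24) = x + 4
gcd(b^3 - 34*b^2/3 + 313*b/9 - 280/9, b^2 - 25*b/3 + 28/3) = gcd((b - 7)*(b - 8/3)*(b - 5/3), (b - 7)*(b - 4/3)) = b - 7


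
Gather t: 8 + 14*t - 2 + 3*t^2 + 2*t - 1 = 3*t^2 + 16*t + 5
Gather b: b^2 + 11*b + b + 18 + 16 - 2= b^2 + 12*b + 32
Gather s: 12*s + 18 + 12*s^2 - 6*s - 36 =12*s^2 + 6*s - 18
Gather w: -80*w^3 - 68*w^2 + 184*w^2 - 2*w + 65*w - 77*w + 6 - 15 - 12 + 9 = -80*w^3 + 116*w^2 - 14*w - 12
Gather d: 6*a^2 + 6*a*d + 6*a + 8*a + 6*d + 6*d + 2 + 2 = 6*a^2 + 14*a + d*(6*a + 12) + 4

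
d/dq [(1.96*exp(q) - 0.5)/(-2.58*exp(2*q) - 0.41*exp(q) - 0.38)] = (5.0568*exp(2*q) - 2.58*exp(q) - 0.9498)*exp(q)/(6.6564*exp(4*q) + 2.1156*exp(3*q) + 2.1289*exp(2*q) + 0.3116*exp(q) + 0.1444)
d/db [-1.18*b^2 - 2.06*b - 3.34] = -2.36*b - 2.06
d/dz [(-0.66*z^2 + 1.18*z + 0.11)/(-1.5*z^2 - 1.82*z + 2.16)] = (2.9712*z^2 - 2.5212*z + 2.749)/(2.25*z^4 + 5.46*z^3 - 3.1676*z^2 - 7.8624*z + 4.6656)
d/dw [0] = 0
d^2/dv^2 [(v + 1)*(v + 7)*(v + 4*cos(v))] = -4*v^2*cos(v) - 16*v*sin(v) - 32*v*cos(v) + 6*v - 64*sin(v) - 20*cos(v) + 16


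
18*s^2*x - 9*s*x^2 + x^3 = x*(-6*s + x)*(-3*s + x)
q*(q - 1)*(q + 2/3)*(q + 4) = q^4 + 11*q^3/3 - 2*q^2 - 8*q/3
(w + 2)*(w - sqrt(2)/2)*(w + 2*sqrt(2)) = w^3 + 2*w^2 + 3*sqrt(2)*w^2/2 - 2*w + 3*sqrt(2)*w - 4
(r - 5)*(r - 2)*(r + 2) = r^3 - 5*r^2 - 4*r + 20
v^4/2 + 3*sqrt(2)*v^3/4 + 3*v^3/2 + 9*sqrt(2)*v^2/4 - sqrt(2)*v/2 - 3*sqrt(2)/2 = (v/2 + sqrt(2)/2)*(v + 3)*(v - sqrt(2)/2)*(v + sqrt(2))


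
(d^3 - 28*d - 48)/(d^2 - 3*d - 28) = (d^2 - 4*d - 12)/(d - 7)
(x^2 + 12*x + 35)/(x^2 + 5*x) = (x + 7)/x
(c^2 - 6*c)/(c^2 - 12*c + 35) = c*(c - 6)/(c^2 - 12*c + 35)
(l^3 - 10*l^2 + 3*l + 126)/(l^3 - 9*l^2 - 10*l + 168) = (l + 3)/(l + 4)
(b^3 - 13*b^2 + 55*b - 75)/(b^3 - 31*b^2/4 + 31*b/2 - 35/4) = 4*(b^2 - 8*b + 15)/(4*b^2 - 11*b + 7)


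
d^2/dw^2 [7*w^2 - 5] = 14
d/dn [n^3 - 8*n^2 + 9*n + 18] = 3*n^2 - 16*n + 9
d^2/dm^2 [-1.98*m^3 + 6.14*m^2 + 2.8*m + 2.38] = 12.28 - 11.88*m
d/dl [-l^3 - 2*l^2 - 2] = l*(-3*l - 4)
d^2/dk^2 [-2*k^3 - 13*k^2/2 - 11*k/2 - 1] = -12*k - 13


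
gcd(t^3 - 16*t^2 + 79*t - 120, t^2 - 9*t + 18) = t - 3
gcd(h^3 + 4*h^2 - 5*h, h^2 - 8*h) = h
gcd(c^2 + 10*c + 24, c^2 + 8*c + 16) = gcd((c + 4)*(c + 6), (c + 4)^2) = c + 4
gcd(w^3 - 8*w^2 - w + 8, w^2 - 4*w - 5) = w + 1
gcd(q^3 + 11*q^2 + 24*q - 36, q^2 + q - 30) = q + 6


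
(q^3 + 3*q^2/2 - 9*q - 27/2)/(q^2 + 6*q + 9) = (2*q^2 - 3*q - 9)/(2*(q + 3))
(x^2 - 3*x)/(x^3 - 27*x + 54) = x/(x^2 + 3*x - 18)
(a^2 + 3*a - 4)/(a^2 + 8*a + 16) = (a - 1)/(a + 4)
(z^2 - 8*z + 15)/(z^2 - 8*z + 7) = (z^2 - 8*z + 15)/(z^2 - 8*z + 7)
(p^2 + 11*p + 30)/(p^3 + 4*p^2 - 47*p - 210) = 1/(p - 7)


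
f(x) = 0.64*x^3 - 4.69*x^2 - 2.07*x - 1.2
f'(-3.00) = 43.35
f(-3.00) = -54.48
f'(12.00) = 161.85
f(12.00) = 404.52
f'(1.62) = -12.23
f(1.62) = -14.14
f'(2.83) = -13.24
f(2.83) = -30.11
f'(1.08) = -9.96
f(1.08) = -8.10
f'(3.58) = -11.04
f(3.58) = -39.35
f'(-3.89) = 63.47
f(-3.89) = -101.79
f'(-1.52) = 16.62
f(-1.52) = -11.14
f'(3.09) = -12.72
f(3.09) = -33.49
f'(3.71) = -10.44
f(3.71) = -40.75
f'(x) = 1.92*x^2 - 9.38*x - 2.07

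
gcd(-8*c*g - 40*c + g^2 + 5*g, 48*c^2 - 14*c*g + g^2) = 8*c - g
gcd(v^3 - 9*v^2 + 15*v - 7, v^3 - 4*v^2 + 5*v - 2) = v^2 - 2*v + 1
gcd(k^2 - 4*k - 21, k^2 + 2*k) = 1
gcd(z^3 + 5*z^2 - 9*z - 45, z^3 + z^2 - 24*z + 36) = z - 3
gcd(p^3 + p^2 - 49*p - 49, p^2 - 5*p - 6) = p + 1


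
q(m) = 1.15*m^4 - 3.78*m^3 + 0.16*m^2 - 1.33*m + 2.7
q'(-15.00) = -18082.63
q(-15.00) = 71034.90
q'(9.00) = 2436.41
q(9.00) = 4793.22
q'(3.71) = 78.67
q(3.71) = 24.81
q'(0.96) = -7.40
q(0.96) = -0.80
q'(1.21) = -9.40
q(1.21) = -2.91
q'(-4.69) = -726.81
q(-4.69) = 958.81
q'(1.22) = -9.47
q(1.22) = -3.00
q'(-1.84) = -68.97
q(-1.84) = 42.42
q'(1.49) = -10.81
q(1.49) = -5.76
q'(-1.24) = -27.93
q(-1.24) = 14.52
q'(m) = 4.6*m^3 - 11.34*m^2 + 0.32*m - 1.33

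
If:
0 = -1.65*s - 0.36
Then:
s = -0.22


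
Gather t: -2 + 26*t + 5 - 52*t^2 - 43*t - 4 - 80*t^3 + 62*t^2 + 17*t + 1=-80*t^3 + 10*t^2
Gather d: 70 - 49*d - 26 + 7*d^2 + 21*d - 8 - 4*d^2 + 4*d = 3*d^2 - 24*d + 36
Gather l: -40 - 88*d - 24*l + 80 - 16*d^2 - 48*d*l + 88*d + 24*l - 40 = -16*d^2 - 48*d*l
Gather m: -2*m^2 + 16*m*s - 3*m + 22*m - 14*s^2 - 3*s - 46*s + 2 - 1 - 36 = -2*m^2 + m*(16*s + 19) - 14*s^2 - 49*s - 35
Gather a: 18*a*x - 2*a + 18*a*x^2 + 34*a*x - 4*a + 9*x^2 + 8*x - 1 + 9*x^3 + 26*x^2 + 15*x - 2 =a*(18*x^2 + 52*x - 6) + 9*x^3 + 35*x^2 + 23*x - 3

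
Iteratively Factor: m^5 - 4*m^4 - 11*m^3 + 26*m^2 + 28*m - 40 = (m - 1)*(m^4 - 3*m^3 - 14*m^2 + 12*m + 40) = (m - 2)*(m - 1)*(m^3 - m^2 - 16*m - 20) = (m - 2)*(m - 1)*(m + 2)*(m^2 - 3*m - 10) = (m - 2)*(m - 1)*(m + 2)^2*(m - 5)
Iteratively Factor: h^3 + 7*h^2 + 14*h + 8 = (h + 4)*(h^2 + 3*h + 2) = (h + 1)*(h + 4)*(h + 2)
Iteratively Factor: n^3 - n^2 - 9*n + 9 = (n + 3)*(n^2 - 4*n + 3) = (n - 1)*(n + 3)*(n - 3)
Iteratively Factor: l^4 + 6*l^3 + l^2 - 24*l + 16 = (l + 4)*(l^3 + 2*l^2 - 7*l + 4) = (l - 1)*(l + 4)*(l^2 + 3*l - 4) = (l - 1)^2*(l + 4)*(l + 4)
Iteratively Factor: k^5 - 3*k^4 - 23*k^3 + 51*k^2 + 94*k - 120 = (k - 3)*(k^4 - 23*k^2 - 18*k + 40) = (k - 5)*(k - 3)*(k^3 + 5*k^2 + 2*k - 8) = (k - 5)*(k - 3)*(k - 1)*(k^2 + 6*k + 8) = (k - 5)*(k - 3)*(k - 1)*(k + 2)*(k + 4)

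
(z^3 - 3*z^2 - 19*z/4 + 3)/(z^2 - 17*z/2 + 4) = (z^2 - 5*z/2 - 6)/(z - 8)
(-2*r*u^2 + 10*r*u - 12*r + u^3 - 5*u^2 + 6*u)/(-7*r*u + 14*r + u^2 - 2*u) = (2*r*u - 6*r - u^2 + 3*u)/(7*r - u)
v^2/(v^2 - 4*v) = v/(v - 4)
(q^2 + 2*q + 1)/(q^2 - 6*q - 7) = (q + 1)/(q - 7)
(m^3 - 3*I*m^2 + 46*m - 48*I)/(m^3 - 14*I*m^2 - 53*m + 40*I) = (m + 6*I)/(m - 5*I)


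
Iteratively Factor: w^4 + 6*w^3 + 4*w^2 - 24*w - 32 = (w + 2)*(w^3 + 4*w^2 - 4*w - 16) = (w + 2)^2*(w^2 + 2*w - 8) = (w + 2)^2*(w + 4)*(w - 2)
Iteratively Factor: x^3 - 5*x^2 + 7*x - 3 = (x - 1)*(x^2 - 4*x + 3) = (x - 1)^2*(x - 3)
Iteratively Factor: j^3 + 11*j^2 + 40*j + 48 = (j + 3)*(j^2 + 8*j + 16) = (j + 3)*(j + 4)*(j + 4)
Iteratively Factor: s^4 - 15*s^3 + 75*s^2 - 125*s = (s - 5)*(s^3 - 10*s^2 + 25*s) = (s - 5)^2*(s^2 - 5*s) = s*(s - 5)^2*(s - 5)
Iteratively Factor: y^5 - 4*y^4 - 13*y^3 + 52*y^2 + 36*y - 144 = (y - 4)*(y^4 - 13*y^2 + 36) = (y - 4)*(y + 3)*(y^3 - 3*y^2 - 4*y + 12) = (y - 4)*(y - 2)*(y + 3)*(y^2 - y - 6) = (y - 4)*(y - 2)*(y + 2)*(y + 3)*(y - 3)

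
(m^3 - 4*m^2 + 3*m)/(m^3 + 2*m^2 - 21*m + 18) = m/(m + 6)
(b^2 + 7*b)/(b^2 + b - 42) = b/(b - 6)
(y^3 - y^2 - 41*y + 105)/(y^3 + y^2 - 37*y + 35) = (y - 3)/(y - 1)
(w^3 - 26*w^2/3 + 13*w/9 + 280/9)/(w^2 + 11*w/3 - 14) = (3*w^2 - 19*w - 40)/(3*(w + 6))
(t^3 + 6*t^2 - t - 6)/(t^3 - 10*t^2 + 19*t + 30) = (t^2 + 5*t - 6)/(t^2 - 11*t + 30)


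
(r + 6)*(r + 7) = r^2 + 13*r + 42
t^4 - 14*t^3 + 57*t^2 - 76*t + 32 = (t - 8)*(t - 4)*(t - 1)^2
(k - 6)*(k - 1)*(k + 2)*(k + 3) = k^4 - 2*k^3 - 23*k^2 - 12*k + 36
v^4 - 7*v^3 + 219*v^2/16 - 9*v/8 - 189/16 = (v - 3)^2*(v - 7/4)*(v + 3/4)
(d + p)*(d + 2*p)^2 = d^3 + 5*d^2*p + 8*d*p^2 + 4*p^3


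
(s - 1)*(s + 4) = s^2 + 3*s - 4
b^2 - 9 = (b - 3)*(b + 3)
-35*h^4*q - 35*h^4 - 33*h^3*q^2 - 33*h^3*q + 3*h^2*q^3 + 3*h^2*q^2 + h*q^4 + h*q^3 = (-5*h + q)*(h + q)*(7*h + q)*(h*q + h)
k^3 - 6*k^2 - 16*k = k*(k - 8)*(k + 2)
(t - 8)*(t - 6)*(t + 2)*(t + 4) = t^4 - 8*t^3 - 28*t^2 + 176*t + 384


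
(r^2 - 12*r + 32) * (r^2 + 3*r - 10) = r^4 - 9*r^3 - 14*r^2 + 216*r - 320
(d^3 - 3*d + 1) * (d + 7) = d^4 + 7*d^3 - 3*d^2 - 20*d + 7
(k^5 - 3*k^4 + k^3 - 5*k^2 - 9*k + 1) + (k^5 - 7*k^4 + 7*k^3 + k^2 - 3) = 2*k^5 - 10*k^4 + 8*k^3 - 4*k^2 - 9*k - 2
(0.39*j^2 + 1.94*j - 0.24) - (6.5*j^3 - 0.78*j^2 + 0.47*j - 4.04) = -6.5*j^3 + 1.17*j^2 + 1.47*j + 3.8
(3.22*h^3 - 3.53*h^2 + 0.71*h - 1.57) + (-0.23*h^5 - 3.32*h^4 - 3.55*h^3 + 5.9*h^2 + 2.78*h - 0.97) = -0.23*h^5 - 3.32*h^4 - 0.33*h^3 + 2.37*h^2 + 3.49*h - 2.54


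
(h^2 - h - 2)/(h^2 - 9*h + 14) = (h + 1)/(h - 7)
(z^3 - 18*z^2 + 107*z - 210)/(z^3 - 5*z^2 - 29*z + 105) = (z^2 - 11*z + 30)/(z^2 + 2*z - 15)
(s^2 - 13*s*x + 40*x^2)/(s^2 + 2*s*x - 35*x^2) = (s - 8*x)/(s + 7*x)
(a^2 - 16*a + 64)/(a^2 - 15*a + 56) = (a - 8)/(a - 7)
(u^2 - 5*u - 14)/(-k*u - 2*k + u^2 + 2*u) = (u - 7)/(-k + u)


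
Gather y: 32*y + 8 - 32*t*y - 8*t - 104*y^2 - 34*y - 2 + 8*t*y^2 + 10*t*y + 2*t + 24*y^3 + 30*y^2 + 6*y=-6*t + 24*y^3 + y^2*(8*t - 74) + y*(4 - 22*t) + 6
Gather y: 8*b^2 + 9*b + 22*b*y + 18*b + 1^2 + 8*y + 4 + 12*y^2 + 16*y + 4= 8*b^2 + 27*b + 12*y^2 + y*(22*b + 24) + 9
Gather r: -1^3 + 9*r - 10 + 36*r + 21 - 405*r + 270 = 280 - 360*r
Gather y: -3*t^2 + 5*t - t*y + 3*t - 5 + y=-3*t^2 + 8*t + y*(1 - t) - 5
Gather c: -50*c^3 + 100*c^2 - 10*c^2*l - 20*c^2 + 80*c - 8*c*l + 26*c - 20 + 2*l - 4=-50*c^3 + c^2*(80 - 10*l) + c*(106 - 8*l) + 2*l - 24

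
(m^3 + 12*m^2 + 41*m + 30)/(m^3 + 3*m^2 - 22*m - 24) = (m + 5)/(m - 4)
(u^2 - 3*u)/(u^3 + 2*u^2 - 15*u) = 1/(u + 5)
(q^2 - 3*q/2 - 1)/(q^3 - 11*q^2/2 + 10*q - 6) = (2*q + 1)/(2*q^2 - 7*q + 6)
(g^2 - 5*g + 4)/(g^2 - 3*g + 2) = (g - 4)/(g - 2)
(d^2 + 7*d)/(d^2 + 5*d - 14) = d/(d - 2)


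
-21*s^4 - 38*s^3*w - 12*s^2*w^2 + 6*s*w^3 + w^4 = (-3*s + w)*(s + w)^2*(7*s + w)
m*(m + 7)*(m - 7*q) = m^3 - 7*m^2*q + 7*m^2 - 49*m*q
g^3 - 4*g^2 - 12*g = g*(g - 6)*(g + 2)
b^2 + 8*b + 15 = (b + 3)*(b + 5)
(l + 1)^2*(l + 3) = l^3 + 5*l^2 + 7*l + 3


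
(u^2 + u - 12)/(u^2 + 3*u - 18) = (u + 4)/(u + 6)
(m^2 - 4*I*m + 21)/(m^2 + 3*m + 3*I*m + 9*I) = (m - 7*I)/(m + 3)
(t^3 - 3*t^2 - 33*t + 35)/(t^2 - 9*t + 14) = (t^2 + 4*t - 5)/(t - 2)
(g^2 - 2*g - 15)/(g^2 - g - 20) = (g + 3)/(g + 4)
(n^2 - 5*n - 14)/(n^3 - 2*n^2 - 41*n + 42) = (n + 2)/(n^2 + 5*n - 6)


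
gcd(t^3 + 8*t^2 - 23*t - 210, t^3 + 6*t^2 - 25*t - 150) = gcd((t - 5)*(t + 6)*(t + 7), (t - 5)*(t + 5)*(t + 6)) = t^2 + t - 30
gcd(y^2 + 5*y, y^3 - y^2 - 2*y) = y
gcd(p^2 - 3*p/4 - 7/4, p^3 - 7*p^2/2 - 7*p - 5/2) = p + 1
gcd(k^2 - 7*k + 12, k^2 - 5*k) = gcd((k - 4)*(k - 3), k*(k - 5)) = 1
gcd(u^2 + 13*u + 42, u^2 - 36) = u + 6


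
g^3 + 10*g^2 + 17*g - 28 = (g - 1)*(g + 4)*(g + 7)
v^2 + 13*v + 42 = (v + 6)*(v + 7)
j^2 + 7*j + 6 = (j + 1)*(j + 6)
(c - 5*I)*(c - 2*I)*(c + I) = c^3 - 6*I*c^2 - 3*c - 10*I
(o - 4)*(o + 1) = o^2 - 3*o - 4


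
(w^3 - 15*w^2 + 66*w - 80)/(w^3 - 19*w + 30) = (w^2 - 13*w + 40)/(w^2 + 2*w - 15)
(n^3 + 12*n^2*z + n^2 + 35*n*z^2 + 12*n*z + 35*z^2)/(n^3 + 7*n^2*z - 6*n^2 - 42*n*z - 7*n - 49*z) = (n + 5*z)/(n - 7)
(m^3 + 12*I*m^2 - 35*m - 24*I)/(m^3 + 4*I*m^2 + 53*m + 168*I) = (m + I)/(m - 7*I)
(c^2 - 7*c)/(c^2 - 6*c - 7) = c/(c + 1)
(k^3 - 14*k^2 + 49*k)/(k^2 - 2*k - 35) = k*(k - 7)/(k + 5)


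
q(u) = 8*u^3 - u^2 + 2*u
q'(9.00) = 1928.00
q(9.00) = 5769.00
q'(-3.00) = 224.00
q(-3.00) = -231.00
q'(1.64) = 63.27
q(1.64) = 35.88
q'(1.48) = 51.61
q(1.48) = 26.70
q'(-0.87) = 21.91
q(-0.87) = -7.76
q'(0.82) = 16.50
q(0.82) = 5.38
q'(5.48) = 711.77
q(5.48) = 1297.46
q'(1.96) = 90.28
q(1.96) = 60.31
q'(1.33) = 41.79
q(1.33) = 19.71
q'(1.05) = 26.36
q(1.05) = 10.26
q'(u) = 24*u^2 - 2*u + 2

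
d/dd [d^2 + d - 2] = 2*d + 1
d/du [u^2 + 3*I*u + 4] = 2*u + 3*I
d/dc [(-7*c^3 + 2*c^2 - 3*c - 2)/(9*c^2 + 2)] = (-63*c^4 - 15*c^2 + 44*c - 6)/(81*c^4 + 36*c^2 + 4)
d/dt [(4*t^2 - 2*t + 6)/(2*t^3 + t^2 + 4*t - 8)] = 2*(-4*t^4 + 4*t^3 - 9*t^2 - 38*t - 4)/(4*t^6 + 4*t^5 + 17*t^4 - 24*t^3 - 64*t + 64)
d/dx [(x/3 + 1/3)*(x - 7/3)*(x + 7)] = x^2 + 34*x/9 - 35/9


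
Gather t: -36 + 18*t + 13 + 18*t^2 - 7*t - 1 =18*t^2 + 11*t - 24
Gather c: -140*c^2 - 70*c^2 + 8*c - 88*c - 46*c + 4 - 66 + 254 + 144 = -210*c^2 - 126*c + 336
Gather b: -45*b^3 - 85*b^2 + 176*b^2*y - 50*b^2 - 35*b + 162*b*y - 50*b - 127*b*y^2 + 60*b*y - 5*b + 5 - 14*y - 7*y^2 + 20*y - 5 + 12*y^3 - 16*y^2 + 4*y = -45*b^3 + b^2*(176*y - 135) + b*(-127*y^2 + 222*y - 90) + 12*y^3 - 23*y^2 + 10*y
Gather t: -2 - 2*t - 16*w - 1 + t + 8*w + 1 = -t - 8*w - 2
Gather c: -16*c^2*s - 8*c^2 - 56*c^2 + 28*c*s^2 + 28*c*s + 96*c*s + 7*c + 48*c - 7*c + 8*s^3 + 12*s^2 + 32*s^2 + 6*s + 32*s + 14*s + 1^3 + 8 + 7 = c^2*(-16*s - 64) + c*(28*s^2 + 124*s + 48) + 8*s^3 + 44*s^2 + 52*s + 16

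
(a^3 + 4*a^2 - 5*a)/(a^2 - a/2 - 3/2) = 2*a*(-a^2 - 4*a + 5)/(-2*a^2 + a + 3)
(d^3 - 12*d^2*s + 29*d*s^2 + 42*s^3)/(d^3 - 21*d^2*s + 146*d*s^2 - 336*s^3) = (-d - s)/(-d + 8*s)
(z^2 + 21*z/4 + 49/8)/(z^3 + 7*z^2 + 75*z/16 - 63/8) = 2*(2*z + 7)/(4*z^2 + 21*z - 18)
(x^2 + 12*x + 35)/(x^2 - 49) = (x + 5)/(x - 7)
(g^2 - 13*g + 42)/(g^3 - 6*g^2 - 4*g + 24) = (g - 7)/(g^2 - 4)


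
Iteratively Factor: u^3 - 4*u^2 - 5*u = (u + 1)*(u^2 - 5*u) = (u - 5)*(u + 1)*(u)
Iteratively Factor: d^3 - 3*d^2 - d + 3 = (d - 3)*(d^2 - 1) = (d - 3)*(d + 1)*(d - 1)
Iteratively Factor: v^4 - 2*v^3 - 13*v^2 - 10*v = (v + 2)*(v^3 - 4*v^2 - 5*v) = v*(v + 2)*(v^2 - 4*v - 5) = v*(v - 5)*(v + 2)*(v + 1)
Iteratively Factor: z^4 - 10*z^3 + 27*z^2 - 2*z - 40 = (z + 1)*(z^3 - 11*z^2 + 38*z - 40) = (z - 5)*(z + 1)*(z^2 - 6*z + 8) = (z - 5)*(z - 2)*(z + 1)*(z - 4)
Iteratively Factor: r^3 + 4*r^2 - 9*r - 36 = (r + 3)*(r^2 + r - 12) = (r - 3)*(r + 3)*(r + 4)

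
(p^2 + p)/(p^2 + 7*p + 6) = p/(p + 6)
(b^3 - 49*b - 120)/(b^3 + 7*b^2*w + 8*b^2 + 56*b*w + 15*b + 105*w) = (b - 8)/(b + 7*w)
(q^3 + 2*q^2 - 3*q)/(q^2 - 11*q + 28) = q*(q^2 + 2*q - 3)/(q^2 - 11*q + 28)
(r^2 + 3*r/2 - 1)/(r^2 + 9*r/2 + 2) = (2*r^2 + 3*r - 2)/(2*r^2 + 9*r + 4)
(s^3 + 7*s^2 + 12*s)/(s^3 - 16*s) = (s + 3)/(s - 4)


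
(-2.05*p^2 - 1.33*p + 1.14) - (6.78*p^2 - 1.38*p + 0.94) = -8.83*p^2 + 0.0499999999999998*p + 0.2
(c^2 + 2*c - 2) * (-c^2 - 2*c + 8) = -c^4 - 4*c^3 + 6*c^2 + 20*c - 16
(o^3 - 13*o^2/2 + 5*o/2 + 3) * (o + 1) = o^4 - 11*o^3/2 - 4*o^2 + 11*o/2 + 3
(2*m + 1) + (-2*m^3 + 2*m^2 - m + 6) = -2*m^3 + 2*m^2 + m + 7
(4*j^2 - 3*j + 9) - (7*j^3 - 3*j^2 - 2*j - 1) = -7*j^3 + 7*j^2 - j + 10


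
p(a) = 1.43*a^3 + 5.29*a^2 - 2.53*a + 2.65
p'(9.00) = 440.18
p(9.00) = 1450.84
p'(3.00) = 67.82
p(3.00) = 81.28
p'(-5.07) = 54.10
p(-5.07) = -34.91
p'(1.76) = 29.38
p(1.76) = 22.38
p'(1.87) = 32.26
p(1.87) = 25.77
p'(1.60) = 25.38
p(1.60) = 18.00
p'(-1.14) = -9.02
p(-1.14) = 10.29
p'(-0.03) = -2.84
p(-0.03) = 2.73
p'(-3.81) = 19.43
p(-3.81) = 9.99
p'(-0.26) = -4.99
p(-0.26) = 3.64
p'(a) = 4.29*a^2 + 10.58*a - 2.53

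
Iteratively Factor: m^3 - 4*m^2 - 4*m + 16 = (m - 2)*(m^2 - 2*m - 8) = (m - 4)*(m - 2)*(m + 2)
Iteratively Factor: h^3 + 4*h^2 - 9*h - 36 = (h + 3)*(h^2 + h - 12) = (h - 3)*(h + 3)*(h + 4)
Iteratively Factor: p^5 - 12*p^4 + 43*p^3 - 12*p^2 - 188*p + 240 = (p - 2)*(p^4 - 10*p^3 + 23*p^2 + 34*p - 120) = (p - 4)*(p - 2)*(p^3 - 6*p^2 - p + 30) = (p - 4)*(p - 3)*(p - 2)*(p^2 - 3*p - 10) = (p - 4)*(p - 3)*(p - 2)*(p + 2)*(p - 5)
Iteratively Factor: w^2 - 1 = (w + 1)*(w - 1)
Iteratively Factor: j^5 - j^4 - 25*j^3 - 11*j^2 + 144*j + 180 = (j - 5)*(j^4 + 4*j^3 - 5*j^2 - 36*j - 36) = (j - 5)*(j + 3)*(j^3 + j^2 - 8*j - 12) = (j - 5)*(j - 3)*(j + 3)*(j^2 + 4*j + 4) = (j - 5)*(j - 3)*(j + 2)*(j + 3)*(j + 2)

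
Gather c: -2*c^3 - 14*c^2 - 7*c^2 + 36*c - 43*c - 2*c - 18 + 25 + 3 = -2*c^3 - 21*c^2 - 9*c + 10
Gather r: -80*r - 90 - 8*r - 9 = -88*r - 99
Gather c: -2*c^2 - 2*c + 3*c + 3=-2*c^2 + c + 3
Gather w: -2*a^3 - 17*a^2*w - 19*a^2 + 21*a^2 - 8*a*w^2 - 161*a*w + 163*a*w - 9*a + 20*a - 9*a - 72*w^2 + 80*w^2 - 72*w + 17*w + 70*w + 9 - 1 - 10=-2*a^3 + 2*a^2 + 2*a + w^2*(8 - 8*a) + w*(-17*a^2 + 2*a + 15) - 2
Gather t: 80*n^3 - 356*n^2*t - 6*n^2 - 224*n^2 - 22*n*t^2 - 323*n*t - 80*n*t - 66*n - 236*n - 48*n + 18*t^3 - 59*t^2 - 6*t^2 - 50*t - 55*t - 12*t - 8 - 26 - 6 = 80*n^3 - 230*n^2 - 350*n + 18*t^3 + t^2*(-22*n - 65) + t*(-356*n^2 - 403*n - 117) - 40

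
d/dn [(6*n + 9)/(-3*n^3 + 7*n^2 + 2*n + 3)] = 3*n*(12*n^2 + 13*n - 42)/(9*n^6 - 42*n^5 + 37*n^4 + 10*n^3 + 46*n^2 + 12*n + 9)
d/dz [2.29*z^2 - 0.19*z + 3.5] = 4.58*z - 0.19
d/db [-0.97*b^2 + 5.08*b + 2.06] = 5.08 - 1.94*b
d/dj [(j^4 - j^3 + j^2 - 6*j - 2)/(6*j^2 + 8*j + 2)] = (6*j^5 + 9*j^4 - 4*j^3 + 19*j^2 + 14*j + 2)/(2*(9*j^4 + 24*j^3 + 22*j^2 + 8*j + 1))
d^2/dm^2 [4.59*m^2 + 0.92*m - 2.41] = 9.18000000000000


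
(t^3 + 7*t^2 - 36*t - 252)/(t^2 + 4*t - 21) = (t^2 - 36)/(t - 3)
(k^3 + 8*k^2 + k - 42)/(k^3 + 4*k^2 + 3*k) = (k^2 + 5*k - 14)/(k*(k + 1))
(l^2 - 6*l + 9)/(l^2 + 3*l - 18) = (l - 3)/(l + 6)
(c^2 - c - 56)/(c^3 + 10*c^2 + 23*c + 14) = (c - 8)/(c^2 + 3*c + 2)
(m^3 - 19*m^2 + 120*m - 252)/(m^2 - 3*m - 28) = (m^2 - 12*m + 36)/(m + 4)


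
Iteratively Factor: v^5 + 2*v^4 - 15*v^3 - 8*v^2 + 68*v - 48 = (v + 3)*(v^4 - v^3 - 12*v^2 + 28*v - 16) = (v + 3)*(v + 4)*(v^3 - 5*v^2 + 8*v - 4) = (v - 2)*(v + 3)*(v + 4)*(v^2 - 3*v + 2) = (v - 2)*(v - 1)*(v + 3)*(v + 4)*(v - 2)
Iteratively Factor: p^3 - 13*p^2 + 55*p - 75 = (p - 5)*(p^2 - 8*p + 15) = (p - 5)^2*(p - 3)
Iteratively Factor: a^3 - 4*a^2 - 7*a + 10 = (a + 2)*(a^2 - 6*a + 5) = (a - 1)*(a + 2)*(a - 5)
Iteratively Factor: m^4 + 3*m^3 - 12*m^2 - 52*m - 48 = (m + 3)*(m^3 - 12*m - 16) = (m + 2)*(m + 3)*(m^2 - 2*m - 8) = (m + 2)^2*(m + 3)*(m - 4)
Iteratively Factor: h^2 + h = (h)*(h + 1)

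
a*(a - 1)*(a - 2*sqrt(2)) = a^3 - 2*sqrt(2)*a^2 - a^2 + 2*sqrt(2)*a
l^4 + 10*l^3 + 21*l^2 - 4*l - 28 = (l - 1)*(l + 2)^2*(l + 7)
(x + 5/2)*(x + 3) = x^2 + 11*x/2 + 15/2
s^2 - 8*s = s*(s - 8)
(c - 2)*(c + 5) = c^2 + 3*c - 10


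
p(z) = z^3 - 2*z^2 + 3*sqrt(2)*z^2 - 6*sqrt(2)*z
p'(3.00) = 31.97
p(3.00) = 21.73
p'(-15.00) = 599.24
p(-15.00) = -2743.13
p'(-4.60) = 34.36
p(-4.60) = -10.85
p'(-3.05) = 5.74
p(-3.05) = 18.37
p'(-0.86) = -10.12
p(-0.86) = 8.32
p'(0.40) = -6.21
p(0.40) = -2.97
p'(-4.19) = 25.39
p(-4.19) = 1.37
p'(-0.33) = -9.64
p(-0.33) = 3.01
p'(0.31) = -6.81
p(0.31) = -2.39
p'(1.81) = 9.46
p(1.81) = -2.08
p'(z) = 3*z^2 - 4*z + 6*sqrt(2)*z - 6*sqrt(2)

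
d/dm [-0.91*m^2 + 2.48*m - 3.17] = 2.48 - 1.82*m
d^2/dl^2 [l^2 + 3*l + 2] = 2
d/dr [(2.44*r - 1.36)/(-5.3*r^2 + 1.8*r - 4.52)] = (12.932*r^2 - 14.416*r - 8.5808)/(28.09*r^4 - 19.08*r^3 + 51.152*r^2 - 16.272*r + 20.4304)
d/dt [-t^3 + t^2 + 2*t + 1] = -3*t^2 + 2*t + 2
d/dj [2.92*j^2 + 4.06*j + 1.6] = 5.84*j + 4.06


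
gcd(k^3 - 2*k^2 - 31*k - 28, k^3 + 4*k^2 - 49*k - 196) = k^2 - 3*k - 28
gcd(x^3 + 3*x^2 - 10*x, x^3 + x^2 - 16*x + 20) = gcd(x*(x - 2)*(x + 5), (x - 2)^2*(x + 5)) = x^2 + 3*x - 10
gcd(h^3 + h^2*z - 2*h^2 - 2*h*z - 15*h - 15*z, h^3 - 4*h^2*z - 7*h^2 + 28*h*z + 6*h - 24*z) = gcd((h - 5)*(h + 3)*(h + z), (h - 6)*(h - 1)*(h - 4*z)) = 1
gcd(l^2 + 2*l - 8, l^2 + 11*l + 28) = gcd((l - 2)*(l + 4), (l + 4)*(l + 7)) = l + 4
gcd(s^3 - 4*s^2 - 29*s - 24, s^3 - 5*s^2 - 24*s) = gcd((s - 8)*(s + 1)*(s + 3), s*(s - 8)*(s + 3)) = s^2 - 5*s - 24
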